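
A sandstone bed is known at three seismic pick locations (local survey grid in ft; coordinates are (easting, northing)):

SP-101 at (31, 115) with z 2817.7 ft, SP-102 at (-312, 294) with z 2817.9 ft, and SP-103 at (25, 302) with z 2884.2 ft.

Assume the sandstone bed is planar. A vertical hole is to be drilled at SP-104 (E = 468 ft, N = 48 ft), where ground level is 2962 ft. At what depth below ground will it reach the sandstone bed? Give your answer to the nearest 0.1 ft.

Let the plane be z = a·E + b·N + c.
SP-102−SP-101: −343a + 179b = 0.2;  SP-103−SP-101: −6a + 187b = 66.5.
Solving gives a = 0.18815, b = 0.36165.
Then c = 2817.7 − a·31 − b·115 = 2770.28.
At (468, 48): z_contact = 88.05 + 17.36 + 2770.28 = 2875.69 ft.
Depth below ground = 2962 − 2875.69 = 86.3 ft.

86.3 ft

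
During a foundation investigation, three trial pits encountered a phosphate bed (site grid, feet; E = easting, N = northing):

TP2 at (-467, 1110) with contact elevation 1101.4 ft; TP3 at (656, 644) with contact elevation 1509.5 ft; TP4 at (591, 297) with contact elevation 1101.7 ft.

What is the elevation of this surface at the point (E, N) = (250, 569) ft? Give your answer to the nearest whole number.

1112 ft

Let the plane be z = a·E + b·N + c.
TP3−TP2: 1123a − 466b = 408.1;  TP4−TP2: 1058a − 813b = 0.3.
Solving gives a = 0.78969, b = 1.02729.
Then c = 1101.4 − a·-467 − b·1110 = 329.89.
At (250, 569): z = 197.4 + 584.5 + 329.89 = 1111.8 ft.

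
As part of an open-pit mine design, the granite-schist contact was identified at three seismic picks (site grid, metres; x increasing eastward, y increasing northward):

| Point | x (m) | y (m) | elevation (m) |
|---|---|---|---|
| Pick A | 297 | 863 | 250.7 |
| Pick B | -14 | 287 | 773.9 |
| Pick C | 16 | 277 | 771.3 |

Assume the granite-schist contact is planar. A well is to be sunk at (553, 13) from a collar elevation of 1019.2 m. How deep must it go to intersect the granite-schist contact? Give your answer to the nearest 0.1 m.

232.4 m

Two edge vectors: Pick A→Pick B = (-311, -576, 523.2), Pick A→Pick C = (-281, -586, 520.6).
Normal n = (Pick A→Pick B) × (Pick A→Pick C) = (6729.6, 14887.4, 20390).
So ∂z/∂x = −n_x/n_z = −0.33004 and ∂z/∂y = −n_y/n_z = −0.73013.
Intercept c from Pick A: 250.7 + 98.02 + 630.10 = 978.83.
At (553, 13): z_contact = −182.51 − 9.49 + 978.83 = 786.82 m.
Depth below ground = 1019.2 − 786.82 = 232.4 m.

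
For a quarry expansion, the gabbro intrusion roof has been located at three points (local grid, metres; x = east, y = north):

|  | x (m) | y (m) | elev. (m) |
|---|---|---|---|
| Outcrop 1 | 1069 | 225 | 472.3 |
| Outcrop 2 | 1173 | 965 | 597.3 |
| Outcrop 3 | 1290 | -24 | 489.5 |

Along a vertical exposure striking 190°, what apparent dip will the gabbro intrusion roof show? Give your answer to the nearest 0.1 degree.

9.9°

Let the plane be z = a·x + b·y + c.
Outcrop 2−Outcrop 1: 104a + 740b = 125;  Outcrop 3−Outcrop 1: 221a − 249b = 17.2.
Solving gives a = 0.23149, b = 0.13638.
Unit vector along 190° is (sin 190°, cos 190°) = (-0.1736, -0.9848).
Slope in that direction = a·(-0.1736) + b·(-0.9848) = −0.17451.
Apparent dip = arctan|0.17451| = 9.9° (true dip is 15.0°, so apparent ≤ true as expected).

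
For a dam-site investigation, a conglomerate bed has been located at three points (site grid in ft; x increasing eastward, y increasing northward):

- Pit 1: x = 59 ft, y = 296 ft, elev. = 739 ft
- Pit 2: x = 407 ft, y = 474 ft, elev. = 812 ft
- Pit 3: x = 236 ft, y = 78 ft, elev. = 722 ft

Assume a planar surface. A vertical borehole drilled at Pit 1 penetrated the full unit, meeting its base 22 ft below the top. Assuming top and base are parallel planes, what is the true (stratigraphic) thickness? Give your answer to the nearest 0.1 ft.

21.5 ft

Let the plane be z = a·x + b·y + c.
Pit 2−Pit 1: 348a + 178b = 73;  Pit 3−Pit 1: 177a − 218b = −17.
Solving gives a = 0.12003, b = 0.17544.
|∇z| = √(a²+b²) = 0.21257, so dip δ = arctan(0.21257) = 12.00°.
True thickness = vertical thickness × cos δ = 22 × cos 12.00° = 21.5 ft.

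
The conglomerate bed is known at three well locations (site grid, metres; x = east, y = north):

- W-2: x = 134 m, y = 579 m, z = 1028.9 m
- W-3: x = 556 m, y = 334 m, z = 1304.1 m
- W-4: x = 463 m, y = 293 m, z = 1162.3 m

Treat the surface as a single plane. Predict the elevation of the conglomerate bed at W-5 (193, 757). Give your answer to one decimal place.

Two edge vectors: W-2→W-3 = (422, -245, 275.2), W-2→W-4 = (329, -286, 133.4).
Normal n = (W-2→W-3) × (W-2→W-4) = (46024.2, 34246, -40087).
So ∂z/∂x = −n_x/n_z = 1.14811 and ∂z/∂y = −n_y/n_z = 0.85429.
Intercept c from W-2: 1028.9 − 153.85 − 494.64 = 380.42.
At (193, 757): z = 221.6 + 646.7 + 380.42 = 1248.7 m.

1248.7 m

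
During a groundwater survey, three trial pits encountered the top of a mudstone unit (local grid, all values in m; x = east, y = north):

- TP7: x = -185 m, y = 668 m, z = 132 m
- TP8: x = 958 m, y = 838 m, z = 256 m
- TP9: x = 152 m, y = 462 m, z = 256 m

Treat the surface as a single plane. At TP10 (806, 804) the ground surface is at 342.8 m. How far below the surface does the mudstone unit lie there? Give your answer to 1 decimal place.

99.4 m

Two edge vectors: TP7→TP8 = (1143, 170, 124), TP7→TP9 = (337, -206, 124).
Normal n = (TP7→TP8) × (TP7→TP9) = (46624, -99944, -292748).
So ∂z/∂x = −n_x/n_z = 0.15926 and ∂z/∂y = −n_y/n_z = −0.34140.
Intercept c from TP7: 132 + 29.46 + 228.05 = 389.52.
At (806, 804): z_contact = 128.37 − 274.49 + 389.52 = 243.40 m.
Depth below ground = 342.8 − 243.40 = 99.4 m.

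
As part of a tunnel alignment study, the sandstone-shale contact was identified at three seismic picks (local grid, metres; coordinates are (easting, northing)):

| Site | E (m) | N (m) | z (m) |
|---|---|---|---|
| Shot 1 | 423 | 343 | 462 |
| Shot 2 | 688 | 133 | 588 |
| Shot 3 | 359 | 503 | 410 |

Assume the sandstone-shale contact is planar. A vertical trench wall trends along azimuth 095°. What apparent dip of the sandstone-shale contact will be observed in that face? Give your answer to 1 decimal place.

18.5°

Let the plane be z = a·E + b·N + c.
Shot 2−Shot 1: 265a − 210b = 126;  Shot 3−Shot 1: −64a + 160b = −52.
Solving gives a = 0.31906, b = −0.19738.
Unit vector along 095° is (sin 95°, cos 95°) = (0.9962, -0.0872).
Slope in that direction = a·(0.9962) + b·(-0.0872) = 0.33505.
Apparent dip = arctan|0.33505| = 18.5° (true dip is 20.6°, so apparent ≤ true as expected).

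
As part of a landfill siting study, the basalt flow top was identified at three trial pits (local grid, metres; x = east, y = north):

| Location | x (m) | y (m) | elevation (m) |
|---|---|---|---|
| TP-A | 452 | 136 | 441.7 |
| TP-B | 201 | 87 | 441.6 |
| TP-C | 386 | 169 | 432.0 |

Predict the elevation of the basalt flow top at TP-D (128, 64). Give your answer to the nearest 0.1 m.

Two edge vectors: TP-A→TP-B = (-251, -49, -0.1), TP-A→TP-C = (-66, 33, -9.7).
Normal n = (TP-A→TP-B) × (TP-A→TP-C) = (478.6, -2428.1, -11517).
So ∂z/∂x = −n_x/n_z = 0.04156 and ∂z/∂y = −n_y/n_z = −0.21083.
Intercept c from TP-A: 441.7 − 18.78 + 28.67 = 451.59.
At (128, 64): z = 5.3 − 13.5 + 451.59 = 443.4 m.

443.4 m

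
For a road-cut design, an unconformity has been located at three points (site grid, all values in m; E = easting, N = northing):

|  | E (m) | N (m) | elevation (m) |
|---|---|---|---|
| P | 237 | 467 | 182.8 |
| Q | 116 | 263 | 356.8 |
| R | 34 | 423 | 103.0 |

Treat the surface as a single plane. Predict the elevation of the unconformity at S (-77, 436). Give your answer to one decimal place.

13.2 m

Two edge vectors: P→Q = (-121, -204, 174), P→R = (-203, -44, -79.8).
Normal n = (P→Q) × (P→R) = (23935.2, -44977.8, -36088).
So ∂z/∂E = −n_x/n_z = 0.66325 and ∂z/∂N = −n_y/n_z = −1.24634.
Intercept c from P: 182.8 − 157.19 + 582.04 = 607.65.
At (-77, 436): z = −51.1 − 543.4 + 607.65 = 13.2 m.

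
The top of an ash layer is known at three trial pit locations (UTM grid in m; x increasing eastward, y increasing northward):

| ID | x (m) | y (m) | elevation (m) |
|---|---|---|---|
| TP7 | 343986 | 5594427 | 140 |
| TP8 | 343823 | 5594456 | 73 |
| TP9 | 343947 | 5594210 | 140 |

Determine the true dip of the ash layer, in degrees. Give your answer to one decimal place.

Two edge vectors: TP7→TP8 = (-163, 29, -67), TP7→TP9 = (-39, -217, 0).
Normal n = (TP7→TP8) × (TP7→TP9) = (-14539, 2613, 36502).
So ∂z/∂x = −n_x/n_z = 0.39831 and ∂z/∂y = −n_y/n_z = −0.07159.
Gradient magnitude |∇z| = √(a² + b²) = √(0.15865 + 0.00512) = 0.40469.
True dip = arctan(0.40469) = 22.0°, dipping toward W (azimuth ≈ 280°).

22.0°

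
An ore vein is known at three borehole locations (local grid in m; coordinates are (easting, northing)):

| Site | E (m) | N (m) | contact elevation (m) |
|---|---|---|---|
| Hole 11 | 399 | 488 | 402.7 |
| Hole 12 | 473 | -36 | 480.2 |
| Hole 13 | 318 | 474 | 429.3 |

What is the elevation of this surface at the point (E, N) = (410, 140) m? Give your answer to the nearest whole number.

465 m

Two edge vectors: Hole 11→Hole 12 = (74, -524, 77.5), Hole 11→Hole 13 = (-81, -14, 26.6).
Normal n = (Hole 11→Hole 12) × (Hole 11→Hole 13) = (-12853.4, -8245.9, -43480).
So ∂z/∂E = −n_x/n_z = −0.29562 and ∂z/∂N = −n_y/n_z = −0.18965.
Intercept c from Hole 11: 402.7 + 117.95 + 92.55 = 613.20.
At (410, 140): z = −121.2 − 26.6 + 613.20 = 465.4 m.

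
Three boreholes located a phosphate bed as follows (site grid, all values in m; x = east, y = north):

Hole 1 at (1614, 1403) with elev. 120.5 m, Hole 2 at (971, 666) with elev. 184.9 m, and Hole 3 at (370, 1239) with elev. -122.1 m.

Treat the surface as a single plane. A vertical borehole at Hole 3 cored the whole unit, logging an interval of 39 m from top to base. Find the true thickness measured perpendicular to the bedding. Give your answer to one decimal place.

36.5 m

Two edge vectors: Hole 1→Hole 2 = (-643, -737, 64.4), Hole 1→Hole 3 = (-1244, -164, -242.6).
Normal n = (Hole 1→Hole 2) × (Hole 1→Hole 3) = (189357.8, -236105.4, -811376).
So ∂z/∂x = −n_x/n_z = 0.23338 and ∂z/∂y = −n_y/n_z = −0.29099.
|∇z| = √(a²+b²) = 0.37302, so dip δ = arctan(0.37302) = 20.46°.
True thickness = vertical thickness × cos δ = 39 × cos 20.46° = 36.5 m.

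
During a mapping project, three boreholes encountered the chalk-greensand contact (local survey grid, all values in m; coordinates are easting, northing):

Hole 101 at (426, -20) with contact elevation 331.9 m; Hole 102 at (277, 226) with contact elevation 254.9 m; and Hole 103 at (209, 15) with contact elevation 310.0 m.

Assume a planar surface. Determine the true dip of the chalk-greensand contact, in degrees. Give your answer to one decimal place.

Let the plane be z = a·easting + b·northing + c.
Hole 102−Hole 101: −149a + 246b = −77;  Hole 103−Hole 101: −217a + 35b = −21.9.
Solving gives a = 0.05590, b = −0.27915.
Gradient magnitude |∇z| = √(a² + b²) = √(0.00312 + 0.07793) = 0.28469.
True dip = arctan(0.28469) = 15.9°, dipping toward NNW (azimuth ≈ 349°).

15.9°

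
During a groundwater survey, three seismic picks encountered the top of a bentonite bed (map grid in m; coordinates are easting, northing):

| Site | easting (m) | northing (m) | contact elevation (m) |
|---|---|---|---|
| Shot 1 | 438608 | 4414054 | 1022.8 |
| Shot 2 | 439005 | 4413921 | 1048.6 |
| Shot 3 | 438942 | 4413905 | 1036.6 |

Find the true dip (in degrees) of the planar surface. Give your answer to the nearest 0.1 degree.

Let the plane be z = a·easting + b·northing + c.
Shot 2−Shot 1: 397a − 133b = 25.8;  Shot 3−Shot 1: 334a − 149b = 13.8.
Solving gives a = 0.13637, b = 0.21306.
Gradient magnitude |∇z| = √(a² + b²) = √(0.01860 + 0.04539) = 0.25296.
True dip = arctan(0.25296) = 14.2°, dipping toward SSW (azimuth ≈ 213°).

14.2°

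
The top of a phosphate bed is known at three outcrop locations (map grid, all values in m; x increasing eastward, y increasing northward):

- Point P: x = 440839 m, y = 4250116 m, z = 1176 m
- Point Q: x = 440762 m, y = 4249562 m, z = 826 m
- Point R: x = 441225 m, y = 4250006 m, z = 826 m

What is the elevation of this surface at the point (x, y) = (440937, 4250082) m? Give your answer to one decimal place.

1082.7 m

Two edge vectors: Point P→Point Q = (-77, -554, -350), Point P→Point R = (386, -110, -350).
Normal n = (Point P→Point Q) × (Point P→Point R) = (155400, -162050, 222314).
So ∂z/∂x = −n_x/n_z = −0.699011308 and ∂z/∂y = −n_y/n_z = 0.728923954.
Intercept c from Point P: 1176 + 308151.45 − 3098011.36 = −2788683.92.
At (440937, 4250082): z = −308219.9 + 3097986.6 − 2788683.92 = 1082.7 m.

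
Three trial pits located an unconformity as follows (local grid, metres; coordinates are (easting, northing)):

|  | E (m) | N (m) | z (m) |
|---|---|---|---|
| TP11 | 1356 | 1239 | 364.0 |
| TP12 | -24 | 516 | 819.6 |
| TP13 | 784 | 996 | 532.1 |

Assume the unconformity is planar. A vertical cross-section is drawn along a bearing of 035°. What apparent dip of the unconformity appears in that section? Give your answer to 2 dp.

Let the plane be z = a·E + b·N + c.
TP12−TP11: −1380a − 723b = 455.6;  TP13−TP11: −572a − 243b = 168.1.
Solving gives a = −0.13841, b = −0.36598.
Unit vector along 035° is (sin 35°, cos 35°) = (0.5736, 0.8192).
Slope in that direction = a·(0.5736) + b·(0.8192) = −0.37918.
Apparent dip = arctan|0.37918| = 20.77° (true dip is 21.4°, so apparent ≤ true as expected).

20.77°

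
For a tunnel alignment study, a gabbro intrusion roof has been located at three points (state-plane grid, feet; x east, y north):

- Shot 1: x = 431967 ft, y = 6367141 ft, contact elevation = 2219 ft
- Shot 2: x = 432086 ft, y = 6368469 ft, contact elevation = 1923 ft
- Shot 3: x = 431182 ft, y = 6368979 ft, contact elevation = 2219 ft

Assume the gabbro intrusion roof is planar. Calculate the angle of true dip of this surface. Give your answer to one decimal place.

25.1°

Two edge vectors: Shot 1→Shot 2 = (119, 1328, -296), Shot 1→Shot 3 = (-785, 1838, 0).
Normal n = (Shot 1→Shot 2) × (Shot 1→Shot 3) = (544048, 232360, 1261202).
So ∂z/∂x = −n_x/n_z = −0.43137 and ∂z/∂y = −n_y/n_z = −0.18424.
Gradient magnitude |∇z| = √(a² + b²) = √(0.18608 + 0.03394) = 0.46907.
True dip = arctan(0.46907) = 25.1°, dipping toward ENE (azimuth ≈ 067°).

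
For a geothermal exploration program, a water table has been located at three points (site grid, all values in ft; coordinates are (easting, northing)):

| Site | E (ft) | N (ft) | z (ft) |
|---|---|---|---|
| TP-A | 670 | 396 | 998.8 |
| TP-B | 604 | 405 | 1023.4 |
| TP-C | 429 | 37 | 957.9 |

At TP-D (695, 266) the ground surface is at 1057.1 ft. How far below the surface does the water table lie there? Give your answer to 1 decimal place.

109.8 ft

Let the plane be z = a·E + b·N + c.
TP-B−TP-A: −66a + 9b = 24.6;  TP-C−TP-A: −241a − 359b = −40.9.
Solving gives a = −0.32724, b = 0.33360.
Then c = 998.8 − a·670 − b·396 = 1085.94.
At (695, 266): z_contact = −227.43 + 88.74 + 1085.94 = 947.25 ft.
Depth below ground = 1057.1 − 947.25 = 109.8 ft.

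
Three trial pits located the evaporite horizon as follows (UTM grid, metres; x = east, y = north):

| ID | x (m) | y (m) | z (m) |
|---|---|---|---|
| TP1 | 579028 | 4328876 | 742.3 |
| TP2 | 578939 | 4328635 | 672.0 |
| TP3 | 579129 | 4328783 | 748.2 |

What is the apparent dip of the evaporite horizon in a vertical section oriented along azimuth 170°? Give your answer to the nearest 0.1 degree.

Two edge vectors: TP1→TP2 = (-89, -241, -70.3), TP1→TP3 = (101, -93, 5.9).
Normal n = (TP1→TP2) × (TP1→TP3) = (-7959.8, -6575.2, 32618).
So ∂z/∂x = −n_x/n_z = 0.24403 and ∂z/∂y = −n_y/n_z = 0.20158.
Unit vector along 170° is (sin 170°, cos 170°) = (0.1736, -0.9848).
Slope in that direction = a·(0.1736) + b·(-0.9848) = −0.15614.
Apparent dip = arctan|0.15614| = 8.9° (true dip is 17.6°, so apparent ≤ true as expected).

8.9°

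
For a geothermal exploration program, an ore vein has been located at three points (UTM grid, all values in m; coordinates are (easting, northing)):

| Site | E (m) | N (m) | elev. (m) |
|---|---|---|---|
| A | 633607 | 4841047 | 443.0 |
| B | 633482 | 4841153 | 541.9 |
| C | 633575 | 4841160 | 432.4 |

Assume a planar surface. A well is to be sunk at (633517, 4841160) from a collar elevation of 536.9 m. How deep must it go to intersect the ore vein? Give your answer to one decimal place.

Let the plane be z = a·E + b·N + c.
B−A: −125a + 106b = 98.9;  C−A: −32a + 113b = −10.6.
Solving gives a = −1.145933104, b = −0.418317339.
Then c = 443 − a·633607 − b·4841047 = 2751608.14.
At (633517, 4841160): z_contact = −725968.10 − 2025141.17 + 2751608.14 = 498.86 m.
Depth below ground = 536.9 − 498.86 = 38.0 m.

38.0 m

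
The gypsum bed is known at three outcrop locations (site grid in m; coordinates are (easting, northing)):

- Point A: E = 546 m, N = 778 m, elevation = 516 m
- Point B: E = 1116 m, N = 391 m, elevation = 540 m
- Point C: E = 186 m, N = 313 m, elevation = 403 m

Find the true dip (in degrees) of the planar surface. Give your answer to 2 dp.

10.95°

Two edge vectors: Point A→Point B = (570, -387, 24), Point A→Point C = (-360, -465, -113).
Normal n = (Point A→Point B) × (Point A→Point C) = (54891, 55770, -404370).
So ∂z/∂E = −n_x/n_z = 0.13574 and ∂z/∂N = −n_y/n_z = 0.13792.
Gradient magnitude |∇z| = √(a² + b²) = √(0.01843 + 0.01902) = 0.19351.
True dip = arctan(0.19351) = 10.95°, dipping toward SW (azimuth ≈ 225°).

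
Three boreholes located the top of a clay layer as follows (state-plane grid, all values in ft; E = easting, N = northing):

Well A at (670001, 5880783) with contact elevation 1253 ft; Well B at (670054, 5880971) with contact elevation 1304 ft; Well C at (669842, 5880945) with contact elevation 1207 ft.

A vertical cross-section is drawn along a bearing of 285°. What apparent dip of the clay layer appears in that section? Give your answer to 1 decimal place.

Let the plane be z = a·E + b·N + c.
Well B−Well A: 53a + 188b = 51;  Well C−Well A: −159a + 162b = −46.
Solving gives a = 0.43947, b = 0.14738.
Unit vector along 285° is (sin 285°, cos 285°) = (-0.9659, 0.2588).
Slope in that direction = a·(-0.9659) + b·(0.2588) = −0.38635.
Apparent dip = arctan|0.38635| = 21.1° (true dip is 24.9°, so apparent ≤ true as expected).

21.1°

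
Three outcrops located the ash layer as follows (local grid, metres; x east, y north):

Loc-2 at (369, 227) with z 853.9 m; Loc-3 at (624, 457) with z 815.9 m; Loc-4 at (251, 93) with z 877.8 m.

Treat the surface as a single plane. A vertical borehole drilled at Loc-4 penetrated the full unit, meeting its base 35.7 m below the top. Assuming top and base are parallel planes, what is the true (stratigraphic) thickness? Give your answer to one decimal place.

Two edge vectors: Loc-2→Loc-3 = (255, 230, -38), Loc-2→Loc-4 = (-118, -134, 23.9).
Normal n = (Loc-2→Loc-3) × (Loc-2→Loc-4) = (405, -1610.5, -7030).
So ∂z/∂x = −n_x/n_z = 0.05761 and ∂z/∂y = −n_y/n_z = −0.22909.
|∇z| = √(a²+b²) = 0.23622, so dip δ = arctan(0.23622) = 13.29°.
True thickness = vertical thickness × cos δ = 35.7 × cos 13.29° = 34.7 m.

34.7 m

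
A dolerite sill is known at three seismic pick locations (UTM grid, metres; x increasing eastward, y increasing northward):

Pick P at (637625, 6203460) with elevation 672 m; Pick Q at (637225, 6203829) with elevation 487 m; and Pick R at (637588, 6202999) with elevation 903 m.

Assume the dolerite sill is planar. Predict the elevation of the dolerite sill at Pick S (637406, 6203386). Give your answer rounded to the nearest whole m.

Let the plane be z = a·x + b·y + c.
Pick Q−Pick P: −400a + 369b = −185;  Pick R−Pick P: −37a − 461b = 231.
Solving gives a = 0.00023226, b = −0.50110324.
Then c = 672 − a·637625 − b·6203460 = 3109097.81.
At (637406, 6203386): z = 148.0 − 3108536.8 + 3109097.81 = 709.0 m.

709 m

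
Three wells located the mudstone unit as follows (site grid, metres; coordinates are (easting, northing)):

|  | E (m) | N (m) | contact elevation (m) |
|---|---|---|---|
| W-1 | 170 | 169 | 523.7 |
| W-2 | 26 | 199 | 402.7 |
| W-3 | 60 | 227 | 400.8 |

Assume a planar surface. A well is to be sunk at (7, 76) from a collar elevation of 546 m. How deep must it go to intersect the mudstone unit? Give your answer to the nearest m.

Let the plane be z = a·E + b·N + c.
W-2−W-1: −144a + 30b = −121;  W-3−W-1: −110a + 58b = −122.9.
Solving gives a = 0.65934, b = −0.86849.
Then c = 523.7 − a·170 − b·169 = 558.39.
At (7, 76): z_contact = 4.6 − 66.0 + 558.39 = 497.0 m.
Depth below ground = 546 − 497.0 = 49 m.

49 m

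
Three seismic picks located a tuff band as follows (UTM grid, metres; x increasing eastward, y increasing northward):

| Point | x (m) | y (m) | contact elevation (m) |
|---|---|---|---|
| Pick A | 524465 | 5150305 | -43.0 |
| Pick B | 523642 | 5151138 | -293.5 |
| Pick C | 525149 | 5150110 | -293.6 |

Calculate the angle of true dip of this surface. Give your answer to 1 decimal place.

48.2°

Let the plane be z = a·x + b·y + c.
Pick B−Pick A: −823a + 833b = −250.5;  Pick C−Pick A: 684a − 195b = −250.6.
Solving gives a = −0.62938, b = −0.92255.
Gradient magnitude |∇z| = √(a² + b²) = √(0.39612 + 0.85109) = 1.11679.
True dip = arctan(1.11679) = 48.2°, dipping toward NE (azimuth ≈ 034°).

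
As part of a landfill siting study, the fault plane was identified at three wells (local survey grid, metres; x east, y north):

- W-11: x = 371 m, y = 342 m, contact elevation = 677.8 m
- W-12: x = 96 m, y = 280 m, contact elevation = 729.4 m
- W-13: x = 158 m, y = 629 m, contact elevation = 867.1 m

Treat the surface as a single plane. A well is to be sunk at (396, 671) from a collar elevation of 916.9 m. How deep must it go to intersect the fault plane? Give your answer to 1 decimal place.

Two edge vectors: W-11→W-12 = (-275, -62, 51.6), W-11→W-13 = (-213, 287, 189.3).
Normal n = (W-11→W-12) × (W-11→W-13) = (-26545.8, 41066.7, -92131).
So ∂z/∂x = −n_x/n_z = −0.28813 and ∂z/∂y = −n_y/n_z = 0.44574.
Intercept c from W-11: 677.8 + 106.90 − 152.44 = 632.25.
At (396, 671): z_contact = −114.10 + 299.09 + 632.25 = 817.25 m.
Depth below ground = 916.9 − 817.25 = 99.7 m.

99.7 m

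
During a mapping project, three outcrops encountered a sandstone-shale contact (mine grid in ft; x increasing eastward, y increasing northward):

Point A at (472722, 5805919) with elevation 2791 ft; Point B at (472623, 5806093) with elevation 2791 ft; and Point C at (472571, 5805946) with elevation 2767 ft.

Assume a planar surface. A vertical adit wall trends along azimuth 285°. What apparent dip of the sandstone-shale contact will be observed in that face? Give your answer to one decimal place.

8.2°

Let the plane be z = a·x + b·y + c.
Point B−Point A: −99a + 174b = 0;  Point C−Point A: −151a + 27b = −24.
Solving gives a = 0.17694, b = 0.10067.
Unit vector along 285° is (sin 285°, cos 285°) = (-0.9659, 0.2588).
Slope in that direction = a·(-0.9659) + b·(0.2588) = −0.14486.
Apparent dip = arctan|0.14486| = 8.2° (true dip is 11.5°, so apparent ≤ true as expected).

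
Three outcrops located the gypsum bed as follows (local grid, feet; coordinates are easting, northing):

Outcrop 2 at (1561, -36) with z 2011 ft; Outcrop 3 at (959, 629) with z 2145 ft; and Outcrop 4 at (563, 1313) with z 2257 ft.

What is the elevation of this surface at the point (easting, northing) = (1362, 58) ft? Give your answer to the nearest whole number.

2043 ft

Two edge vectors: Outcrop 2→Outcrop 3 = (-602, 665, 134), Outcrop 2→Outcrop 4 = (-998, 1349, 246).
Normal n = (Outcrop 2→Outcrop 3) × (Outcrop 2→Outcrop 4) = (-17176, 14360, -148428).
So ∂z/∂easting = −n_x/n_z = −0.11572 and ∂z/∂northing = −n_y/n_z = 0.09675.
Intercept c from Outcrop 2: 2011 + 180.64 + 3.48 = 2195.12.
At (1362, 58): z = −157.6 + 5.6 + 2195.12 = 2043.1 ft.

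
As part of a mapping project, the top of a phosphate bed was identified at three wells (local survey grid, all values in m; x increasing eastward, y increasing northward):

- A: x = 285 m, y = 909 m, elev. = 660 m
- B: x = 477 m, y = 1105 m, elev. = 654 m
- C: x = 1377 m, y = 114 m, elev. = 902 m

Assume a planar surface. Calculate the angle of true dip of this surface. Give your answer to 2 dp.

Two edge vectors: A→B = (192, 196, -6), A→C = (1092, -795, 242).
Normal n = (A→B) × (A→C) = (42662, -53016, -366672).
So ∂z/∂x = −n_x/n_z = 0.11635 and ∂z/∂y = −n_y/n_z = −0.14459.
Gradient magnitude |∇z| = √(a² + b²) = √(0.01354 + 0.02091) = 0.18559.
True dip = arctan(0.18559) = 10.51°, dipping toward NW (azimuth ≈ 321°).

10.51°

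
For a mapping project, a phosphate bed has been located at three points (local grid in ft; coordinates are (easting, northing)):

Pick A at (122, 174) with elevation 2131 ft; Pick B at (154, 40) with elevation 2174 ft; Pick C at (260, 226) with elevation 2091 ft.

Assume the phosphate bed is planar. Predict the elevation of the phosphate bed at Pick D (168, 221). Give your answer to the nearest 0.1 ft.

Let the plane be z = a·E + b·N + c.
Pick B−Pick A: 32a − 134b = 43;  Pick C−Pick A: 138a + 52b = −40.
Solving gives a = −0.15499, b = −0.35791.
Then c = 2131 − a·122 − b·174 = 2212.18.
At (168, 221): z = −26.0 − 79.1 + 2212.18 = 2107.0 ft.

2107.0 ft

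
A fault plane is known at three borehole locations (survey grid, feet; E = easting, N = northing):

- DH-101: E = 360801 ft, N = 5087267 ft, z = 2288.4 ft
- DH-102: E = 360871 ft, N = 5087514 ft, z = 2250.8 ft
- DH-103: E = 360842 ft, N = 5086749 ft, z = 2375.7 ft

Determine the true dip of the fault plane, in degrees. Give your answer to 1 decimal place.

9.7°

Let the plane be z = a·E + b·N + c.
DH-102−DH-101: 70a + 247b = −37.6;  DH-103−DH-101: 41a − 518b = 87.3.
Solving gives a = 0.04498, b = −0.16497.
Gradient magnitude |∇z| = √(a² + b²) = √(0.00202 + 0.02722) = 0.17099.
True dip = arctan(0.17099) = 9.7°, dipping toward NNW (azimuth ≈ 345°).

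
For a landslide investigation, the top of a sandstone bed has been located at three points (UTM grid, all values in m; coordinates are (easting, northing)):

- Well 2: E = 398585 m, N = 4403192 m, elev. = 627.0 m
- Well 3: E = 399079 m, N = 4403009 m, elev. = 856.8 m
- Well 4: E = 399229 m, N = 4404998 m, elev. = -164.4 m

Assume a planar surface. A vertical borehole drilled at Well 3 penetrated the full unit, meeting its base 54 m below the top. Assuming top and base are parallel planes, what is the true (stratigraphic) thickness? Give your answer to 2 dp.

Two edge vectors: Well 2→Well 3 = (494, -183, 229.8), Well 2→Well 4 = (644, 1806, -791.4).
Normal n = (Well 2→Well 3) × (Well 2→Well 4) = (-270192.6, 538942.8, 1010016).
So ∂z/∂E = −n_x/n_z = 0.26751 and ∂z/∂N = −n_y/n_z = −0.53360.
|∇z| = √(a²+b²) = 0.59690, so dip δ = arctan(0.59690) = 30.83°.
True thickness = vertical thickness × cos δ = 54 × cos 30.83° = 46.37 m.

46.37 m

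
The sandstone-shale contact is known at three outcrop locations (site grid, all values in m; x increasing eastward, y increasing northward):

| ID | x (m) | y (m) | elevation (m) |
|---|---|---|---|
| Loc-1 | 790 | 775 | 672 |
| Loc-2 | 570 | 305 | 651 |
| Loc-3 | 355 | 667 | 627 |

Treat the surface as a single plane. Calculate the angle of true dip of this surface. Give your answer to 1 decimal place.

6.0°

Two edge vectors: Loc-1→Loc-2 = (-220, -470, -21), Loc-1→Loc-3 = (-435, -108, -45).
Normal n = (Loc-1→Loc-2) × (Loc-1→Loc-3) = (18882, -765, -180690).
So ∂z/∂x = −n_x/n_z = 0.10450 and ∂z/∂y = −n_y/n_z = −0.00423.
Gradient magnitude |∇z| = √(a² + b²) = √(0.01092 + 0.00002) = 0.10459.
True dip = arctan(0.10459) = 6.0°, dipping toward W (azimuth ≈ 272°).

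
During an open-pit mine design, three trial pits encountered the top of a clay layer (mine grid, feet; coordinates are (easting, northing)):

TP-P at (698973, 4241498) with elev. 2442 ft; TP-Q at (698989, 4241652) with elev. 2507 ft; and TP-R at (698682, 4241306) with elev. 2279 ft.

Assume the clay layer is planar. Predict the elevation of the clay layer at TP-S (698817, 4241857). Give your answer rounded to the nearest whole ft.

Let the plane be z = a·E + b·N + c.
TP-Q−TP-P: 16a + 154b = 65;  TP-R−TP-P: −291a − 192b = −163.
Solving gives a = 0.30238129, b = 0.39066168.
Then c = 2442 − a·698973 − b·4241498 = −1865905.11.
At (698817, 4241857): z = 211309.2 + 1657131.0 − 1865905.11 = 2535.1 ft.

2535 ft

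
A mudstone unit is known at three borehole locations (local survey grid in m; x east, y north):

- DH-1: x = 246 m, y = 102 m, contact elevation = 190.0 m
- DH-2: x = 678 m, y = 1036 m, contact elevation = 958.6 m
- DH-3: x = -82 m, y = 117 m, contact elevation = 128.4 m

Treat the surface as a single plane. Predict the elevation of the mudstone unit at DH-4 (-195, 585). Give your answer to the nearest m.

441 m

Let the plane be z = a·x + b·y + c.
DH-2−DH-1: 432a + 934b = 768.6;  DH-3−DH-1: −328a + 15b = −61.6.
Solving gives a = 0.22077, b = 0.72080.
Then c = 190 − a·246 − b·102 = 62.17.
At (-195, 585): z = −43.0 + 421.7 + 62.17 = 440.8 m.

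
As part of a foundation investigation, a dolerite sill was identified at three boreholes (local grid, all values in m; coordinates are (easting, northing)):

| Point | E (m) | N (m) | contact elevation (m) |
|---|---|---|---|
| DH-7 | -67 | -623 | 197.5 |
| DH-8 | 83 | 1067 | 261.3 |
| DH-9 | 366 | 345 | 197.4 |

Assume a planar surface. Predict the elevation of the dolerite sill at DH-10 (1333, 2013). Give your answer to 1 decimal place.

Two edge vectors: DH-7→DH-8 = (150, 1690, 63.8), DH-7→DH-9 = (433, 968, -0.1).
Normal n = (DH-7→DH-8) × (DH-7→DH-9) = (-61927.4, 27640.4, -586570).
So ∂z/∂E = −n_x/n_z = −0.105575 and ∂z/∂N = −n_y/n_z = 0.047122.
Intercept c from DH-7: 197.5 − 7.07 + 29.36 = 219.78.
At (1333, 2013): z = −140.7 + 94.9 + 219.78 = 173.9 m.

173.9 m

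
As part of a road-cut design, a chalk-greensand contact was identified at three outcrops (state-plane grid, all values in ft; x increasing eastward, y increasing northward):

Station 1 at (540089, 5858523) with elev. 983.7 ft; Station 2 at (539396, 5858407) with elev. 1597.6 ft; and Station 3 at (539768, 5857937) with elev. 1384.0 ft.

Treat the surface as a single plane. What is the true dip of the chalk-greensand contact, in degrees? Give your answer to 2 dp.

41.25°

Let the plane be z = a·x + b·y + c.
Station 2−Station 1: −693a − 116b = 613.9;  Station 3−Station 1: −321a − 586b = 400.3.
Solving gives a = −0.84940, b = −0.21782.
Gradient magnitude |∇z| = √(a² + b²) = √(0.72148 + 0.04745) = 0.87688.
True dip = arctan(0.87688) = 41.25°, dipping toward ENE (azimuth ≈ 076°).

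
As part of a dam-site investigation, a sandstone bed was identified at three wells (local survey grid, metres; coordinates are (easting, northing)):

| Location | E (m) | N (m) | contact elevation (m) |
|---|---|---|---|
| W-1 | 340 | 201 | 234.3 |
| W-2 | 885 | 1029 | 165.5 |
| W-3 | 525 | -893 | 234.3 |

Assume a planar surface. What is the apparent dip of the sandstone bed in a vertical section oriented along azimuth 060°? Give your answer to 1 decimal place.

Two edge vectors: W-1→W-2 = (545, 828, -68.8), W-1→W-3 = (185, -1094, 0).
Normal n = (W-1→W-2) × (W-1→W-3) = (-75267.2, -12728, -749410).
So ∂z/∂E = −n_x/n_z = −0.10044 and ∂z/∂N = −n_y/n_z = −0.01698.
Unit vector along 060° is (sin 60°, cos 60°) = (0.8660, 0.5000).
Slope in that direction = a·(0.8660) + b·(0.5000) = −0.09547.
Apparent dip = arctan|0.09547| = 5.5° (true dip is 5.8°, so apparent ≤ true as expected).

5.5°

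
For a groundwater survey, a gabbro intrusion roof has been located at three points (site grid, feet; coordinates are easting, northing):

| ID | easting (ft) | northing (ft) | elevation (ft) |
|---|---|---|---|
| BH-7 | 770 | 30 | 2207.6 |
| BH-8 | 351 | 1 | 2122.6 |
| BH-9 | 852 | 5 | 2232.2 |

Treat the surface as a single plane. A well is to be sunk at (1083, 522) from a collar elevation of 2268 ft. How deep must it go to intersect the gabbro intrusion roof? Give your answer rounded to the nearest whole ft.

119 ft

Two edge vectors: BH-7→BH-8 = (-419, -29, -85), BH-7→BH-9 = (82, -25, 24.6).
Normal n = (BH-7→BH-8) × (BH-7→BH-9) = (-2838.4, 3337.4, 12853).
So ∂z/∂easting = −n_x/n_z = 0.22084 and ∂z/∂northing = −n_y/n_z = −0.25966.
Intercept c from BH-7: 2207.6 − 170.04 + 7.79 = 2045.35.
At (1083, 522): z_contact = 239.2 − 135.5 + 2045.35 = 2149.0 ft.
Depth below ground = 2268 − 2149.0 = 119 ft.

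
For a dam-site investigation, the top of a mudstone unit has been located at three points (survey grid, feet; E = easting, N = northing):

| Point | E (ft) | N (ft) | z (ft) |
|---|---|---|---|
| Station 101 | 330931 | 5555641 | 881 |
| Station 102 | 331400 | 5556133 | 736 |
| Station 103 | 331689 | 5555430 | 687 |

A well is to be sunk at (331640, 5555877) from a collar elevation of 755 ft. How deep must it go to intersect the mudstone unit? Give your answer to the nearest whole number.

Let the plane be z = a·E + b·N + c.
Station 102−Station 101: 469a + 492b = −145;  Station 103−Station 101: 758a − 211b = −194.
Solving gives a = −0.26709967, b = −0.04010214.
Then c = 881 − a·330931 − b·5555641 = 312065.66.
At (331640, 5555877): z_contact = −88580.9 − 222802.6 + 312065.66 = 682.2 ft.
Depth below ground = 755 − 682.2 = 73 ft.

73 ft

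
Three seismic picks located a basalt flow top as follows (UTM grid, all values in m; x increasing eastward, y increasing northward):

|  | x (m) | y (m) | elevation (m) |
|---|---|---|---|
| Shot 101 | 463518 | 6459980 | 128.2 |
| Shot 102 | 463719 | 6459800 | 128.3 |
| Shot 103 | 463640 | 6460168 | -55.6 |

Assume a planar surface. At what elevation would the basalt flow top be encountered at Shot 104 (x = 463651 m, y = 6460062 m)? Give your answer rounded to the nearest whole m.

Let the plane be z = a·x + b·y + c.
Shot 102−Shot 101: 201a − 180b = 0.1;  Shot 103−Shot 101: 122a + 188b = −183.8.
Solving gives a = −0.55341099, b = −0.61853116.
Then c = 128.2 − a·463518 − b·6459980 = 4252343.11.
At (463651, 6460062): z = −256589.6 − 3995749.7 + 4252343.11 = 3.9 m.

4 m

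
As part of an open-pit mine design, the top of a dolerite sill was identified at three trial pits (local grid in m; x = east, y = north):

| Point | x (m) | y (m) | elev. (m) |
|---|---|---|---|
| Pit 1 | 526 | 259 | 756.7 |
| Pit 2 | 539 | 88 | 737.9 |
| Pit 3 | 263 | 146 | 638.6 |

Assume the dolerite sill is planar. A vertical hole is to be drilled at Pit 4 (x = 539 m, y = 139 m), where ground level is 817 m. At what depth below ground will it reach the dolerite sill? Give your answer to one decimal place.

72.0 m

Two edge vectors: Pit 1→Pit 2 = (13, -171, -18.8), Pit 1→Pit 3 = (-263, -113, -118.1).
Normal n = (Pit 1→Pit 2) × (Pit 1→Pit 3) = (18070.7, 6479.7, -46442).
So ∂z/∂x = −n_x/n_z = 0.38910 and ∂z/∂y = −n_y/n_z = 0.13952.
Intercept c from Pit 1: 756.7 − 204.67 − 36.14 = 515.90.
At (539, 139): z_contact = 209.73 + 19.39 + 515.90 = 745.02 m.
Depth below ground = 817 − 745.02 = 72.0 m.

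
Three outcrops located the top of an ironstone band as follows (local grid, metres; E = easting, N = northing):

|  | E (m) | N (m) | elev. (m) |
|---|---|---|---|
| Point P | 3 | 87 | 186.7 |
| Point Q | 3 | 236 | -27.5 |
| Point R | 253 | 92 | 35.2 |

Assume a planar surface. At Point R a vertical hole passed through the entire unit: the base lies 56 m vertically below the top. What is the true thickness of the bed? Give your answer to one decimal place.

Let the plane be z = a·E + b·N + c.
Point Q−Point P: 0a + 149b = −214.2;  Point R−Point P: 250a + 5b = −151.5.
Solving gives a = −0.57725, b = −1.43758.
|∇z| = √(a²+b²) = 1.54915, so dip δ = arctan(1.54915) = 57.16°.
True thickness = vertical thickness × cos δ = 56 × cos 57.16° = 30.4 m.

30.4 m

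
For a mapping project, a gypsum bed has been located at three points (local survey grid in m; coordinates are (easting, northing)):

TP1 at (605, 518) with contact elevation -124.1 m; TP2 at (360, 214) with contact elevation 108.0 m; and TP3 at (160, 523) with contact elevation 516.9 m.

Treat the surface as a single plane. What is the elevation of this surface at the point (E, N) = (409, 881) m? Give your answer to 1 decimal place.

300.3 m

Let the plane be z = a·E + b·N + c.
TP2−TP1: −245a − 304b = 232.1;  TP3−TP1: −445a + 5b = 641.
Solving gives a = −1.43602, b = 0.39384.
Then c = -124.1 − a·605 − b·518 = 540.69.
At (409, 881): z = −587.3 + 347.0 + 540.69 = 300.3 m.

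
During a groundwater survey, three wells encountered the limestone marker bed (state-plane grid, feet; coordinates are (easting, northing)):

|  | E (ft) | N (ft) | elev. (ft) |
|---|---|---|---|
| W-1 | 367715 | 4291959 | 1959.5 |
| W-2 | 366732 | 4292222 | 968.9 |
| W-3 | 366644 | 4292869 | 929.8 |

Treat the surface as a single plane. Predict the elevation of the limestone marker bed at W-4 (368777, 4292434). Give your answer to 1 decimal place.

Let the plane be z = a·E + b·N + c.
W-2−W-1: −983a + 263b = −990.6;  W-3−W-1: −1071a + 910b = −1029.7.
Solving gives a = 1.029008235, b = 0.079525077.
Then c = 1959.5 − a·367715 − b·4291959 = −717740.63.
At (368777, 4292434): z = 379474.6 + 341356.1 − 717740.63 = 3090.1 ft.

3090.1 ft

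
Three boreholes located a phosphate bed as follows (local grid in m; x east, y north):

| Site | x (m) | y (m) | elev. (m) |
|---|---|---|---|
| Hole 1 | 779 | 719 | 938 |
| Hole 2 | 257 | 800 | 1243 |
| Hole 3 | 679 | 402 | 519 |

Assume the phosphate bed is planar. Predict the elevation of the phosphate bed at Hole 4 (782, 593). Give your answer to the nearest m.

Let the plane be z = a·x + b·y + c.
Hole 2−Hole 1: −522a + 81b = 305;  Hole 3−Hole 1: −100a − 317b = −419.
Solving gives a = −0.36149, b = 1.43580.
Then c = 938 − a·779 − b·719 = 187.26.
At (782, 593): z = −282.7 + 851.4 + 187.26 = 756.0 m.

756 m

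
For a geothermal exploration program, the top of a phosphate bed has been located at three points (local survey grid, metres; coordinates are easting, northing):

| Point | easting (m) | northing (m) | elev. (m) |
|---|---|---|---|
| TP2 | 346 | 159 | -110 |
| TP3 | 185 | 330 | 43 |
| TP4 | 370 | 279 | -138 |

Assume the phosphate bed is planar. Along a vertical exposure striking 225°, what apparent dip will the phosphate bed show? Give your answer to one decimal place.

35.9°

Let the plane be z = a·easting + b·northing + c.
TP3−TP2: −161a + 171b = 153;  TP4−TP2: 24a + 120b = −28.
Solving gives a = −0.98822, b = −0.03569.
Unit vector along 225° is (sin 225°, cos 225°) = (-0.7071, -0.7071).
Slope in that direction = a·(-0.7071) + b·(-0.7071) = 0.72401.
Apparent dip = arctan|0.72401| = 35.9° (true dip is 44.7°, so apparent ≤ true as expected).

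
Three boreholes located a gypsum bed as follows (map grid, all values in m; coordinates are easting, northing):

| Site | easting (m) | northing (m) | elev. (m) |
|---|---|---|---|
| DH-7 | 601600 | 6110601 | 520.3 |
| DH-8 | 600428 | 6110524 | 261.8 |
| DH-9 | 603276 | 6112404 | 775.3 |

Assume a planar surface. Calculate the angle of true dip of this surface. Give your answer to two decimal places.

Let the plane be z = a·easting + b·northing + c.
DH-8−DH-7: −1172a − 77b = −258.5;  DH-9−DH-7: 1676a + 1803b = 255.
Solving gives a = 0.22501, b = −0.06773.
Gradient magnitude |∇z| = √(a² + b²) = √(0.05063 + 0.00459) = 0.23499.
True dip = arctan(0.23499) = 13.22°, dipping toward WNW (azimuth ≈ 287°).

13.22°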